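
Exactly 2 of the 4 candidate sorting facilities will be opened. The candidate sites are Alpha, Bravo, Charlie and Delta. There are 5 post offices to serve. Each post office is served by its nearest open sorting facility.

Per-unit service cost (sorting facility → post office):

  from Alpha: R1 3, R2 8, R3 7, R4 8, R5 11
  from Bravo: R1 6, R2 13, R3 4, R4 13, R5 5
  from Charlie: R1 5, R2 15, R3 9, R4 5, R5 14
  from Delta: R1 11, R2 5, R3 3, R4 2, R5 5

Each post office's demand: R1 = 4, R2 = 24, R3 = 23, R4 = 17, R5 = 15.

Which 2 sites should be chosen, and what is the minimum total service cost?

Choose Alpha and Delta; total service cost 310.

With exactly 2 open, each post office uses its cheapest among the chosen.
{Alpha, Delta}: R1→Alpha 3·4=12, R2→Delta 5·24=120, R3→Delta 3·23=69, R4→Delta 2·17=34, R5→Delta 5·15=75. Service cost 310.
{Charlie, Delta}: service cost 318
{Bravo, Delta}: service cost 322
Among all 6 size-2 choices, {Alpha, Delta} is lowest.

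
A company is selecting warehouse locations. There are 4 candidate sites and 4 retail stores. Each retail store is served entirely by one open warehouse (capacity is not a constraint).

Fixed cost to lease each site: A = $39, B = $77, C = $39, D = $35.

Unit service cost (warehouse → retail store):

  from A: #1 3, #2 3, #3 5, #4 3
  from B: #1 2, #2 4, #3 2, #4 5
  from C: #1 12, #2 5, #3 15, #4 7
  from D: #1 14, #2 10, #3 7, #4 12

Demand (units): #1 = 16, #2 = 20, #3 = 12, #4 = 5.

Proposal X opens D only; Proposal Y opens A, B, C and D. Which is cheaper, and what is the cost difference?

Proposal X: {D}: #1→D 14·16=224, #2→D 10·20=200, #3→D 7·12=84, #4→D 12·5=60. Service 568; fixed 35; total 603.
Proposal Y: {A, B, C, D}: #1→B 2·16=32, #2→A 3·20=60, #3→B 2·12=24, #4→A 3·5=15. Service 131; fixed 190; total 321.
Difference: |603 − 321| = 282.

Proposal Y is cheaper by 282.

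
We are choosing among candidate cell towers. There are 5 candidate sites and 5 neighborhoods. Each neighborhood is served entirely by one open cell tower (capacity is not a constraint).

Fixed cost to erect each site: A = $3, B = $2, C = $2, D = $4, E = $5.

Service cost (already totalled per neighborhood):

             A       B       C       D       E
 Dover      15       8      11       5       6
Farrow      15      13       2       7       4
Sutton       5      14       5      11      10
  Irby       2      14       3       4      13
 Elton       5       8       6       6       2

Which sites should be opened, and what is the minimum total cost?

Open C and E; minimum total cost 25.

For any fixed open set, each neighborhood goes to its cheapest open site; total = fixed + service.
{C, E}: Dover→E 6, Farrow→C 2, Sutton→C 5, Irby→C 3, Elton→E 2. Service 18; fixed 7; total 25.
{A, C, E}: service 17 + fixed 10 = 27
{A, E}: service 19 + fixed 8 = 27
{A, B, C, D, E}: service 16 + fixed 16 = 32
No other subset beats 25.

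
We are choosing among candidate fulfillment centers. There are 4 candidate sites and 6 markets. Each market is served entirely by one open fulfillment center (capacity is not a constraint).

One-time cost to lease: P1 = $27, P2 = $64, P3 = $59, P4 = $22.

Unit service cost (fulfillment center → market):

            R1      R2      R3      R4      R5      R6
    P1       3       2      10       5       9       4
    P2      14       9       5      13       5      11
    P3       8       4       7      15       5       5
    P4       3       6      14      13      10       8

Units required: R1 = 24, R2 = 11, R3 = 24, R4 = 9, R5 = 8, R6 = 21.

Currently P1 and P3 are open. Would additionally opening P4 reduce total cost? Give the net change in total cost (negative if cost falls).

No — net change +22 (cost rises by 22).

Current service cost with {P1, P3}: 431.
Adding P4: each market re-picks its cheapest; new service cost 431, saving 0.
Extra fixed cost: 22. Net change = 22 − 0 = 22.
(Totals: 517 → 539.)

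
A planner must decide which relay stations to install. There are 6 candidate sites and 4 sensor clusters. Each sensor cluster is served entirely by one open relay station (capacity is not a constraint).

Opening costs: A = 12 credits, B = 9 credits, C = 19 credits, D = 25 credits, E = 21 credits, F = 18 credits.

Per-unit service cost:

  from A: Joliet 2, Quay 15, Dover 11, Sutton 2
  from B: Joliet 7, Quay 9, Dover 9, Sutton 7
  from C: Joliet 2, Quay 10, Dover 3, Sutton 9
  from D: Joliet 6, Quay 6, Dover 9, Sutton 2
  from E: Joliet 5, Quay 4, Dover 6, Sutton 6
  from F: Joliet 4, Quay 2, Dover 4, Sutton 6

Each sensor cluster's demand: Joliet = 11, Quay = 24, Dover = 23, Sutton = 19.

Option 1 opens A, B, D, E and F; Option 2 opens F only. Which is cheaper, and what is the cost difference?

Option 1 is cheaper by 31.

Option 1: {A, B, D, E, F}: Joliet→A 2·11=22, Quay→F 2·24=48, Dover→F 4·23=92, Sutton→A 2·19=38. Service 200; fixed 85; total 285.
Option 2: {F}: Joliet→F 4·11=44, Quay→F 2·24=48, Dover→F 4·23=92, Sutton→F 6·19=114. Service 298; fixed 18; total 316.
Difference: |285 − 316| = 31.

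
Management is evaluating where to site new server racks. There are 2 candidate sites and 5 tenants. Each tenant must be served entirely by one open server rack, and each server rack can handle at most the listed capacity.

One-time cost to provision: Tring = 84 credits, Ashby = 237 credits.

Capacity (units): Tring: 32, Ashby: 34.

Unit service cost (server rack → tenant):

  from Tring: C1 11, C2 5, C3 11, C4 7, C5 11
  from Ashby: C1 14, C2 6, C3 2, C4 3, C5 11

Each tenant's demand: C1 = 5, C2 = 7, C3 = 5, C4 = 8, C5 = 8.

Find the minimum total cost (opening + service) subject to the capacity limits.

Minimum total cost: 471

Open {Ashby}: C1→Ashby 14·5=70, C2→Ashby 6·7=42, C3→Ashby 2·5=10, C4→Ashby 3·8=24, C5→Ashby 11·8=88.
Loads: Ashby carries 33/34. Service 234; fixed 237; total 471.
Next best feasible plan costs 533.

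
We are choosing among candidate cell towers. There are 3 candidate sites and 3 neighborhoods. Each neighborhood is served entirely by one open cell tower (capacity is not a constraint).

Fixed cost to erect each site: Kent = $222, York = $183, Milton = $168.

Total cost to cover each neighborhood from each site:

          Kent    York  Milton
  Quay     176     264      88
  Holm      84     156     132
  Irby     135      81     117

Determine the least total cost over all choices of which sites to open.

For any fixed open set, each neighborhood goes to its cheapest open site; total = fixed + service.
{Milton}: Quay→Milton 88, Holm→Milton 132, Irby→Milton 117. Service 337; fixed 168; total 505.
{Kent}: service 395 + fixed 222 = 617
{York, Milton}: service 301 + fixed 351 = 652
{Kent, York, Milton}: service 253 + fixed 573 = 826
No other subset beats 505.

Minimum total cost: 505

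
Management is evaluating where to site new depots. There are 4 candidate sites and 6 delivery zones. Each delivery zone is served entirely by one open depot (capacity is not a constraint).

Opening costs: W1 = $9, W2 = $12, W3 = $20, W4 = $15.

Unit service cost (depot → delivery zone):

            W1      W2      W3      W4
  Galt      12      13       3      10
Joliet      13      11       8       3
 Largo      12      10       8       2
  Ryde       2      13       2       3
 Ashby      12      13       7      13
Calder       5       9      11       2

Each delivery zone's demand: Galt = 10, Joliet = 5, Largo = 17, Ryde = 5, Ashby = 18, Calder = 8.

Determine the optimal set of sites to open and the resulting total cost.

Open W3 and W4; minimum total cost 266.

For any fixed open set, each delivery zone goes to its cheapest open site; total = fixed + service.
{W3, W4}: Galt→W3 3·10=30, Joliet→W4 3·5=15, Largo→W4 2·17=34, Ryde→W3 2·5=10, Ashby→W3 7·18=126, Calder→W4 2·8=16. Service 231; fixed 35; total 266.
{W1, W3, W4}: service 231 + fixed 44 = 275
{W2, W3, W4}: Galt→W3 3·10=30, Joliet→W4 3·5=15, Largo→W4 2·17=34, Ryde→W3 2·5=10, Ashby→W3 7·18=126, Calder→W4 2·8=16. Service 231; fixed 47; total 278.
{W1, W2, W3, W4}: Galt→W3 3·10=30, Joliet→W4 3·5=15, Largo→W4 2·17=34, Ryde→W1 2·5=10, Ashby→W3 7·18=126, Calder→W4 2·8=16. Service 231; fixed 56; total 287.
No other subset beats 266.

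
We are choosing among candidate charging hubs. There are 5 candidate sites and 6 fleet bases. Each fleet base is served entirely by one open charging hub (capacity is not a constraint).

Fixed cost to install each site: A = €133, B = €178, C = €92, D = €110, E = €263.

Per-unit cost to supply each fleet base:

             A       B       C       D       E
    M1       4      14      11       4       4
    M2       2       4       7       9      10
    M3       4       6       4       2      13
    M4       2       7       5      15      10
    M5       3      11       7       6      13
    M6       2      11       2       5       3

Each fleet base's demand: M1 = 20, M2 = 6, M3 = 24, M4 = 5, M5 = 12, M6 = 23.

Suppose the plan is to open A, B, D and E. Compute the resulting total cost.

Total cost: 916

Each fleet base is assigned to its cheapest site among the open ones.
{A, B, D, E}: M1→A 4·20=80, M2→A 2·6=12, M3→D 2·24=48, M4→A 2·5=10, M5→A 3·12=36, M6→A 2·23=46. Service 232; fixed 684; total 916.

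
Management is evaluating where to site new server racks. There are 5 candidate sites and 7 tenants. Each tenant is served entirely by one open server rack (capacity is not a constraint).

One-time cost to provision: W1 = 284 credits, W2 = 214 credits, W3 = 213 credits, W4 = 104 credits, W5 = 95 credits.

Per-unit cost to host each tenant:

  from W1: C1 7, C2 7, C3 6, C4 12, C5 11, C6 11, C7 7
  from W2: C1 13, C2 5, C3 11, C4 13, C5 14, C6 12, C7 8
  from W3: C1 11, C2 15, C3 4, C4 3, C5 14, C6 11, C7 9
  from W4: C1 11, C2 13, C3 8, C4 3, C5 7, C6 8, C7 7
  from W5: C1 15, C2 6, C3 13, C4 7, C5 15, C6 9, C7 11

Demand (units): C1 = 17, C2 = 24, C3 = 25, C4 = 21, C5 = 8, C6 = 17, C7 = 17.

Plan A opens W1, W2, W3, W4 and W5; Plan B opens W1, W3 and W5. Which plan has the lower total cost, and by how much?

Plan A: {W1, W2, W3, W4, W5}: C1→W1 7·17=119, C2→W2 5·24=120, C3→W3 4·25=100, C4→W3 3·21=63, C5→W4 7·8=56, C6→W4 8·17=136, C7→W1 7·17=119. Service 713; fixed 910; total 1623.
Plan B: {W1, W3, W5}: C1→W1 7·17=119, C2→W5 6·24=144, C3→W3 4·25=100, C4→W3 3·21=63, C5→W1 11·8=88, C6→W5 9·17=153, C7→W1 7·17=119. Service 786; fixed 592; total 1378.
Difference: |1623 − 1378| = 245.

Plan B is cheaper by 245.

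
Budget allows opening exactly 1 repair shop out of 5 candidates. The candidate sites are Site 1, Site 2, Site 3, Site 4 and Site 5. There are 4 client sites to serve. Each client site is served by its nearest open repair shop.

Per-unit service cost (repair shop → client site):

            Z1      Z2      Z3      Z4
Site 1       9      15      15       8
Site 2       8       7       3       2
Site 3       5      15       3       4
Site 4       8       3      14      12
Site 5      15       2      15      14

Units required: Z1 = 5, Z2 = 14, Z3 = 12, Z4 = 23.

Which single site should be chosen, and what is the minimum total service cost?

Choose Site 2 only; total service cost 220.

With exactly 1 open, each client site uses its cheapest among the chosen.
{Site 2}: Z1→Site 2 8·5=40, Z2→Site 2 7·14=98, Z3→Site 2 3·12=36, Z4→Site 2 2·23=46. Service cost 220.
{Site 3}: service cost 363
{Site 4}: service cost 526
Among all 5 size-1 choices, {Site 2} is lowest.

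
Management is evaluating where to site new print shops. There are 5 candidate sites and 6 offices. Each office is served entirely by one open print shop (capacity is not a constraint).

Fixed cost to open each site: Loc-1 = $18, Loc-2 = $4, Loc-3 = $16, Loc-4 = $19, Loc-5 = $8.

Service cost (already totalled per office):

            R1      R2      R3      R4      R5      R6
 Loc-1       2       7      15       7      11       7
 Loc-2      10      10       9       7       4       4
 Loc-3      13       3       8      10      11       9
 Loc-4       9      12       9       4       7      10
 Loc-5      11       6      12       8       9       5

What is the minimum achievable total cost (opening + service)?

For any fixed open set, each office goes to its cheapest open site; total = fixed + service.
{Loc-2}: R1→Loc-2 10, R2→Loc-2 10, R3→Loc-2 9, R4→Loc-2 7, R5→Loc-2 4, R6→Loc-2 4. Service 44; fixed 4; total 48.
{Loc-2, Loc-5}: R1→Loc-2 10, R2→Loc-5 6, R3→Loc-2 9, R4→Loc-2 7, R5→Loc-2 4, R6→Loc-2 4. Service 40; fixed 12; total 52.
{Loc-1, Loc-2}: R1→Loc-1 2, R2→Loc-1 7, R3→Loc-2 9, R4→Loc-1 7, R5→Loc-2 4, R6→Loc-2 4. Service 33; fixed 22; total 55.
{Loc-1, Loc-2, Loc-3, Loc-4, Loc-5}: service 25 + fixed 65 = 90
No other subset beats 48.

Minimum total cost: 48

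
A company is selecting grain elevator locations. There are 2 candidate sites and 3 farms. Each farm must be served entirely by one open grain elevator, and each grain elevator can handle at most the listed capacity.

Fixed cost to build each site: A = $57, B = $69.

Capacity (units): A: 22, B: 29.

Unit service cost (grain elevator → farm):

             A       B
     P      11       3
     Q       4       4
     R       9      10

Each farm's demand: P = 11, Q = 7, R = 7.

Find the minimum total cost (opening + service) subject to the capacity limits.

Minimum total cost: 200

Open {B}: P→B 3·11=33, Q→B 4·7=28, R→B 10·7=70.
Loads: B carries 25/29. Service 131; fixed 69; total 200.
Next best feasible plan costs 250.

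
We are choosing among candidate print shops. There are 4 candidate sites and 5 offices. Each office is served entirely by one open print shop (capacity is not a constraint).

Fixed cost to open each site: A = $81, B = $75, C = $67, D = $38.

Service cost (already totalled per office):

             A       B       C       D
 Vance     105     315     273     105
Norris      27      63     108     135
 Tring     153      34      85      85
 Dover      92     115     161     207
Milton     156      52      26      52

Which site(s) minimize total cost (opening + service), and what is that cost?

Open A and B; minimum total cost 466.

For any fixed open set, each office goes to its cheapest open site; total = fixed + service.
{A, B}: Vance→A 105, Norris→A 27, Tring→B 34, Dover→A 92, Milton→B 52. Service 310; fixed 156; total 466.
{A, D}: service 361 + fixed 119 = 480
{B, D}: service 369 + fixed 113 = 482
{A, B, C, D}: Vance→A 105, Norris→A 27, Tring→B 34, Dover→A 92, Milton→C 26. Service 284; fixed 261; total 545.
No other subset beats 466.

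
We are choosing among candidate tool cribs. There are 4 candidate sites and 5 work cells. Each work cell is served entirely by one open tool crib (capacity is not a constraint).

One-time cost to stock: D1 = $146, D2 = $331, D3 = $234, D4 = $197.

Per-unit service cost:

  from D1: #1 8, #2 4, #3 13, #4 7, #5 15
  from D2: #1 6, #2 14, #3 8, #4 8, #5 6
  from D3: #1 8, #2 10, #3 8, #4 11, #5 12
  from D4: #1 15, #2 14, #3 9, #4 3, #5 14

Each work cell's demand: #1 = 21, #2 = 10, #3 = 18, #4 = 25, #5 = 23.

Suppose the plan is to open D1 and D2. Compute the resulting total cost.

Each work cell is assigned to its cheapest site among the open ones.
{D1, D2}: #1→D2 6·21=126, #2→D1 4·10=40, #3→D2 8·18=144, #4→D1 7·25=175, #5→D2 6·23=138. Service 623; fixed 477; total 1100.

Total cost: 1100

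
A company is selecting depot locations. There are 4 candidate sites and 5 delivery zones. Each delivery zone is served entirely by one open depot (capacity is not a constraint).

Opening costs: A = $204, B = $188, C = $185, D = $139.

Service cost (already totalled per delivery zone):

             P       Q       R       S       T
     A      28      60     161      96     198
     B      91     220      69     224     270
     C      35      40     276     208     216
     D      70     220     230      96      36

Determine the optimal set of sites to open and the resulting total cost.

For any fixed open set, each delivery zone goes to its cheapest open site; total = fixed + service.
{A, D}: P→A 28, Q→A 60, R→A 161, S→A 96, T→D 36. Service 381; fixed 343; total 724.
{A}: service 543 + fixed 204 = 747
{C, D}: service 437 + fixed 324 = 761
{A, B, C, D}: P→A 28, Q→C 40, R→B 69, S→A 96, T→D 36. Service 269; fixed 716; total 985.
(All 15 nonempty subsets were checked; A and D is lowest.)

Open A and D; minimum total cost 724.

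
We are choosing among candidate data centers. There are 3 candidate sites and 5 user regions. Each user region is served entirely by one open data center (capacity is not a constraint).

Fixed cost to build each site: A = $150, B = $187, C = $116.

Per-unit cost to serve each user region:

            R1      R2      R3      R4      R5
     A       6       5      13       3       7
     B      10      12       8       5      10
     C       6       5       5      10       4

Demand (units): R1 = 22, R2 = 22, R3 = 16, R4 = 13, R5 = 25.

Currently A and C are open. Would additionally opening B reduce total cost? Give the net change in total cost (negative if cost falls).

No — net change +187 (cost rises by 187).

Current service cost with {A, C}: 461.
Adding B: each user region re-picks its cheapest; new service cost 461, saving 0.
Extra fixed cost: 187. Net change = 187 − 0 = 187.
(Totals: 727 → 914.)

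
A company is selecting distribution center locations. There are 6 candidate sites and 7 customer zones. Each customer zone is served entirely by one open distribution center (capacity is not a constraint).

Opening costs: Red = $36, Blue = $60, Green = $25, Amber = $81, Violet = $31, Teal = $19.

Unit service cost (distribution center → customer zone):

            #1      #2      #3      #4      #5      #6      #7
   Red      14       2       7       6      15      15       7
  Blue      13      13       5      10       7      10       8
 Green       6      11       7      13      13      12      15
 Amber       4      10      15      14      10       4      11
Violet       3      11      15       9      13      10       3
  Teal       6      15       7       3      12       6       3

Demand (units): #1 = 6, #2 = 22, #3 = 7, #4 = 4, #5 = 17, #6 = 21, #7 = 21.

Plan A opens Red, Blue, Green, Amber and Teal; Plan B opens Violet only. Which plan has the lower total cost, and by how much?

Plan A is cheaper by 324.

Plan A: {Red, Blue, Green, Amber, Teal}: #1→Amber 4·6=24, #2→Red 2·22=44, #3→Blue 5·7=35, #4→Teal 3·4=12, #5→Blue 7·17=119, #6→Amber 4·21=84, #7→Teal 3·21=63. Service 381; fixed 221; total 602.
Plan B: {Violet}: #1→Violet 3·6=18, #2→Violet 11·22=242, #3→Violet 15·7=105, #4→Violet 9·4=36, #5→Violet 13·17=221, #6→Violet 10·21=210, #7→Violet 3·21=63. Service 895; fixed 31; total 926.
Difference: |602 − 926| = 324.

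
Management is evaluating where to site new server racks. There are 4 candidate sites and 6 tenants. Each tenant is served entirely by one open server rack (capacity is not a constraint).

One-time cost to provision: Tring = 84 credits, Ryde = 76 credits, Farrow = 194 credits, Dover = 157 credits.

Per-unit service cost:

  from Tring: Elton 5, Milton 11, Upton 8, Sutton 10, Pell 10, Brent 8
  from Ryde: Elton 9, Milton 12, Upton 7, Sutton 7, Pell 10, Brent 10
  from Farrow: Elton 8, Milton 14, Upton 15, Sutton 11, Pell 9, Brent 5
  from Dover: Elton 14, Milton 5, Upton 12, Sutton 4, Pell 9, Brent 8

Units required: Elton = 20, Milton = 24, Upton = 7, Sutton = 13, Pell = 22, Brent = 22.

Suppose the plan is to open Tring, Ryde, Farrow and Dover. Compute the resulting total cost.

Each tenant is assigned to its cheapest site among the open ones.
{Tring, Ryde, Farrow, Dover}: Elton→Tring 5·20=100, Milton→Dover 5·24=120, Upton→Ryde 7·7=49, Sutton→Dover 4·13=52, Pell→Farrow 9·22=198, Brent→Farrow 5·22=110. Service 629; fixed 511; total 1140.

Total cost: 1140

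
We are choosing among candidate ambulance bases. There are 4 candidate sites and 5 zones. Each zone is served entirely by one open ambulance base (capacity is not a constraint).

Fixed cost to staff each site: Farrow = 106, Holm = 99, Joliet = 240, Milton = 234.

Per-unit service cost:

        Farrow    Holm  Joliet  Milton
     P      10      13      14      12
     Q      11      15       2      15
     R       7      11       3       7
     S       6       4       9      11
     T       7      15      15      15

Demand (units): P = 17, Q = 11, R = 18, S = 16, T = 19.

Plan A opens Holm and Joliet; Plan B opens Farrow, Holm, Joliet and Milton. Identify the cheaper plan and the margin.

Plan A: {Holm, Joliet}: P→Holm 13·17=221, Q→Joliet 2·11=22, R→Joliet 3·18=54, S→Holm 4·16=64, T→Holm 15·19=285. Service 646; fixed 339; total 985.
Plan B: {Farrow, Holm, Joliet, Milton}: P→Farrow 10·17=170, Q→Joliet 2·11=22, R→Joliet 3·18=54, S→Holm 4·16=64, T→Farrow 7·19=133. Service 443; fixed 679; total 1122.
Difference: |985 − 1122| = 137.

Plan A is cheaper by 137.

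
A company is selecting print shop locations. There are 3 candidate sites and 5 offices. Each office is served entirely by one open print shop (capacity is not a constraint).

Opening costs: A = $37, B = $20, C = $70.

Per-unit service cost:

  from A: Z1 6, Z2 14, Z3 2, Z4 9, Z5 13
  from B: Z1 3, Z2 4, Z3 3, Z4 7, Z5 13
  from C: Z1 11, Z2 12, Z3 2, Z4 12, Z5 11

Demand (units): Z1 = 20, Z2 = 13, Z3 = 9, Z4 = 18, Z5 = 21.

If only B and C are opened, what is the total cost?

Total cost: 577

Each office is assigned to its cheapest site among the open ones.
{B, C}: Z1→B 3·20=60, Z2→B 4·13=52, Z3→C 2·9=18, Z4→B 7·18=126, Z5→C 11·21=231. Service 487; fixed 90; total 577.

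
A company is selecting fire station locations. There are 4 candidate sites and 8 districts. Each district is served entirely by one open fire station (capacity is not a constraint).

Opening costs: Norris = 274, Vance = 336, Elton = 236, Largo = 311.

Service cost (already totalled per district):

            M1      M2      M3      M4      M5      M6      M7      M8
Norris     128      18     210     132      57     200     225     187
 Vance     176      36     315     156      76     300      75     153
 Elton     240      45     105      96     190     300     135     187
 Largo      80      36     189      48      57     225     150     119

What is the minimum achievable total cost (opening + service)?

For any fixed open set, each district goes to its cheapest open site; total = fixed + service.
{Largo}: M1→Largo 80, M2→Largo 36, M3→Largo 189, M4→Largo 48, M5→Largo 57, M6→Largo 225, M7→Largo 150, M8→Largo 119. Service 904; fixed 311; total 1215.
{Elton, Largo}: service 805 + fixed 547 = 1352
{Norris}: service 1157 + fixed 274 = 1431
{Norris, Vance, Elton, Largo}: service 702 + fixed 1157 = 1859
No other subset beats 1215.

Minimum total cost: 1215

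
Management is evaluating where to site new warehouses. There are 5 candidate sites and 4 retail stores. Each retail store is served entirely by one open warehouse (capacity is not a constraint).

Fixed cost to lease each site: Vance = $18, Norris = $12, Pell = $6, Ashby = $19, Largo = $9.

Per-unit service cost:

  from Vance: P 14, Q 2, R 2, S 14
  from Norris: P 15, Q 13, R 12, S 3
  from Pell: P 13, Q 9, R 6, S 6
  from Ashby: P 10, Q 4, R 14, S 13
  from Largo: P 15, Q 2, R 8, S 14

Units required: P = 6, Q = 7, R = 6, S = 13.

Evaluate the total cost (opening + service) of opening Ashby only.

Each retail store is assigned to its cheapest site among the open ones.
{Ashby}: P→Ashby 10·6=60, Q→Ashby 4·7=28, R→Ashby 14·6=84, S→Ashby 13·13=169. Service 341; fixed 19; total 360.

Total cost: 360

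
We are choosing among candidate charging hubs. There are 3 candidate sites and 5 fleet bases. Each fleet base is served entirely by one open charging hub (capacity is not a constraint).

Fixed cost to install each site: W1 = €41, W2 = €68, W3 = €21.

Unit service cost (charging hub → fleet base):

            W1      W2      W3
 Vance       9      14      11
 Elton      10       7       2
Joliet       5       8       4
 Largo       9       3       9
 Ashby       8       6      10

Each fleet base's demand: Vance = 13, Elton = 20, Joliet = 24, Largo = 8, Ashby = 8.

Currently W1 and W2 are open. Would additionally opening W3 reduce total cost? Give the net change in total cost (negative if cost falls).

Current service cost with {W1, W2}: 449.
Adding W3: each fleet base re-picks its cheapest; new service cost 325, saving 124.
Extra fixed cost: 21. Net change = 21 − 124 = -103.
(Totals: 558 → 455.)

Yes — net change −103 (cost falls by 103).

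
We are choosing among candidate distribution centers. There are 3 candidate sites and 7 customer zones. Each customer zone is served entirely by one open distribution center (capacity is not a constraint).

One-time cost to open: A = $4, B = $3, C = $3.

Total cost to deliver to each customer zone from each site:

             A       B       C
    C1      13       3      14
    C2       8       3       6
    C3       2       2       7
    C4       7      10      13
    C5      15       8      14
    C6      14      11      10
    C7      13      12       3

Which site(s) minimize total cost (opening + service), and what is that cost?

Open B and C; minimum total cost 45.

For any fixed open set, each customer zone goes to its cheapest open site; total = fixed + service.
{B, C}: C1→B 3, C2→B 3, C3→B 2, C4→B 10, C5→B 8, C6→C 10, C7→C 3. Service 39; fixed 6; total 45.
{A, B, C}: C1→B 3, C2→B 3, C3→A 2, C4→A 7, C5→B 8, C6→C 10, C7→C 3. Service 36; fixed 10; total 46.
{B}: C1→B 3, C2→B 3, C3→B 2, C4→B 10, C5→B 8, C6→B 11, C7→B 12. Service 49; fixed 3; total 52.
(All 7 nonempty subsets were checked; B and C is lowest.)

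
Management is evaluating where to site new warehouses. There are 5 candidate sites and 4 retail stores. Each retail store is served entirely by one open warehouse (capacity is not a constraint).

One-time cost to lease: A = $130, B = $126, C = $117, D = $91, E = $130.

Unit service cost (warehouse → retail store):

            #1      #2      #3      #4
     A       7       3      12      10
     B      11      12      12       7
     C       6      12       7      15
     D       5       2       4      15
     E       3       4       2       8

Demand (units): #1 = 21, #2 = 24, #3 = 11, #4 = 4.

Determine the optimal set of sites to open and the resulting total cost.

For any fixed open set, each retail store goes to its cheapest open site; total = fixed + service.
{E}: #1→E 3·21=63, #2→E 4·24=96, #3→E 2·11=22, #4→E 8·4=32. Service 213; fixed 130; total 343.
{D}: #1→D 5·21=105, #2→D 2·24=48, #3→D 4·11=44, #4→D 15·4=60. Service 257; fixed 91; total 348.
{D, E}: #1→E 3·21=63, #2→D 2·24=48, #3→E 2·11=22, #4→E 8·4=32. Service 165; fixed 221; total 386.
{A, B, C, D, E}: service 161 + fixed 594 = 755
No other subset beats 343.

Open E only; minimum total cost 343.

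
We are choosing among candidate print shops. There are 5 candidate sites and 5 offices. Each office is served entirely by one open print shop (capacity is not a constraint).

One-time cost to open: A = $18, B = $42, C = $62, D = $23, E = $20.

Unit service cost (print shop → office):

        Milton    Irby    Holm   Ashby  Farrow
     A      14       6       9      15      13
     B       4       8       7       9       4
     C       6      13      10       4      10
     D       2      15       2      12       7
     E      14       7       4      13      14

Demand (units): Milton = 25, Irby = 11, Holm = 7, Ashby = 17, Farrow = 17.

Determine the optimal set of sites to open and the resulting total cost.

Open A, B, C and D; minimum total cost 411.

For any fixed open set, each office goes to its cheapest open site; total = fixed + service.
{A, B, C, D}: Milton→D 2·25=50, Irby→A 6·11=66, Holm→D 2·7=14, Ashby→C 4·17=68, Farrow→B 4·17=68. Service 266; fixed 145; total 411.
{B, C, D}: service 288 + fixed 127 = 415
{A, C, D}: service 317 + fixed 103 = 420
{A, B, C, D, E}: service 266 + fixed 165 = 431
No other subset beats 411.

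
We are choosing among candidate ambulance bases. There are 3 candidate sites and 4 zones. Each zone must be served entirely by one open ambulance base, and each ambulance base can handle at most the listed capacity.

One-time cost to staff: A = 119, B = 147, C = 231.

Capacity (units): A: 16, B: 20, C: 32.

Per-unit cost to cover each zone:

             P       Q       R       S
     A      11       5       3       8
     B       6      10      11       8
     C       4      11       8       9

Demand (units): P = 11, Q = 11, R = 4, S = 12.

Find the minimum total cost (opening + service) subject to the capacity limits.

Open {A, C}: P→C 4·11=44, Q→A 5·11=55, R→A 3·4=12, S→C 9·12=108.
Loads: A carries 15/16, C carries 23/32. Service 219; fixed 350; total 569.
Next best feasible plan costs 589.

Minimum total cost: 569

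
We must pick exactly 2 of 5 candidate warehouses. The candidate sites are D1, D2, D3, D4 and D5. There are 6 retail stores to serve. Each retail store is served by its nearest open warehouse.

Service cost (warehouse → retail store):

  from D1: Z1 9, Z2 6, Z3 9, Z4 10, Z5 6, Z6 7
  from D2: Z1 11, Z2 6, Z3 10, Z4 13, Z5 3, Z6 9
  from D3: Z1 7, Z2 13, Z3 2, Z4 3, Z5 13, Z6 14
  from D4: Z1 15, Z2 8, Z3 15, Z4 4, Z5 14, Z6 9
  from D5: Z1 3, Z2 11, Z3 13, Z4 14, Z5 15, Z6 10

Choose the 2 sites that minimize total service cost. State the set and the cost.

Choose D2 and D3; total service cost 30.

With exactly 2 open, each retail store uses its cheapest among the chosen.
{D2, D3}: Z1→D3 7, Z2→D2 6, Z3→D3 2, Z4→D3 3, Z5→D2 3, Z6→D2 9. Service cost 30.
{D1, D3}: service cost 31
{D1, D4}: service cost 41
Among all 10 size-2 choices, {D2, D3} is lowest.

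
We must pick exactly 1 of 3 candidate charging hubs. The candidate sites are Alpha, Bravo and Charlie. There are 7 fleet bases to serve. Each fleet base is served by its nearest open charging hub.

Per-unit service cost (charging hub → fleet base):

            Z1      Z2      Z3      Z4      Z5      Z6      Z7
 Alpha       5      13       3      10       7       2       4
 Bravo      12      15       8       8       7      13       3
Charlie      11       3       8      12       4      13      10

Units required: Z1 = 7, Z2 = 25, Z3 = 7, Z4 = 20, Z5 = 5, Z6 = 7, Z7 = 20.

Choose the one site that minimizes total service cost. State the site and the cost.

Choose Alpha only; total service cost 710.

With exactly 1 open, each fleet base uses its cheapest among the chosen.
{Alpha}: Z1→Alpha 5·7=35, Z2→Alpha 13·25=325, Z3→Alpha 3·7=21, Z4→Alpha 10·20=200, Z5→Alpha 7·5=35, Z6→Alpha 2·7=14, Z7→Alpha 4·20=80. Service cost 710.
{Charlie}: service cost 759
{Bravo}: service cost 861
Among all 3 size-1 choices, {Alpha} is lowest.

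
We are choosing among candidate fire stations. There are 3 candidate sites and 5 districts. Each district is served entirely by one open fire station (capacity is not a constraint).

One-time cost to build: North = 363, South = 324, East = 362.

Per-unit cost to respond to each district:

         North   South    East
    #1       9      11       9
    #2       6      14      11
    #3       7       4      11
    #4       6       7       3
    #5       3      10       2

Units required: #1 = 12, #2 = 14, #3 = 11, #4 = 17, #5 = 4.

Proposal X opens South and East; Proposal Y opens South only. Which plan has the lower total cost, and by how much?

Proposal X: {South, East}: #1→East 9·12=108, #2→East 11·14=154, #3→South 4·11=44, #4→East 3·17=51, #5→East 2·4=8. Service 365; fixed 686; total 1051.
Proposal Y: {South}: #1→South 11·12=132, #2→South 14·14=196, #3→South 4·11=44, #4→South 7·17=119, #5→South 10·4=40. Service 531; fixed 324; total 855.
Difference: |1051 − 855| = 196.

Proposal Y is cheaper by 196.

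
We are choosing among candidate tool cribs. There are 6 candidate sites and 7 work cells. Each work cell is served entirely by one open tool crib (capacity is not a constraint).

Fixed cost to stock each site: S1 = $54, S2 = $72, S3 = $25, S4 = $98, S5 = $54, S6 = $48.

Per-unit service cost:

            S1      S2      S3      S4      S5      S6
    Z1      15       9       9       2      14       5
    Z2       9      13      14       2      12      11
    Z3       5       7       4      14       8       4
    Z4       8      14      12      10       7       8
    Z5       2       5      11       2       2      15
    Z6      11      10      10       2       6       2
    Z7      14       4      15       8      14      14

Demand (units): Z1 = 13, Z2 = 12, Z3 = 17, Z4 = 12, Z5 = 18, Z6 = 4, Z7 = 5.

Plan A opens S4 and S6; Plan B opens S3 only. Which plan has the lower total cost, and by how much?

Plan A: {S4, S6}: Z1→S4 2·13=26, Z2→S4 2·12=24, Z3→S6 4·17=68, Z4→S6 8·12=96, Z5→S4 2·18=36, Z6→S4 2·4=8, Z7→S4 8·5=40. Service 298; fixed 146; total 444.
Plan B: {S3}: Z1→S3 9·13=117, Z2→S3 14·12=168, Z3→S3 4·17=68, Z4→S3 12·12=144, Z5→S3 11·18=198, Z6→S3 10·4=40, Z7→S3 15·5=75. Service 810; fixed 25; total 835.
Difference: |444 − 835| = 391.

Plan A is cheaper by 391.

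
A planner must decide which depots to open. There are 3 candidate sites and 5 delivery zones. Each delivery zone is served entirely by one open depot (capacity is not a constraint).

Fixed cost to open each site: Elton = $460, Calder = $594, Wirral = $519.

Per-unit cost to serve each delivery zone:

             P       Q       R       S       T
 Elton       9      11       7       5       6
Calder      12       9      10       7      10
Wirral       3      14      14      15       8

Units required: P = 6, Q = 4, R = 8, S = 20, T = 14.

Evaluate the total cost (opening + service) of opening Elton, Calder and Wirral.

Each delivery zone is assigned to its cheapest site among the open ones.
{Elton, Calder, Wirral}: P→Wirral 3·6=18, Q→Calder 9·4=36, R→Elton 7·8=56, S→Elton 5·20=100, T→Elton 6·14=84. Service 294; fixed 1573; total 1867.

Total cost: 1867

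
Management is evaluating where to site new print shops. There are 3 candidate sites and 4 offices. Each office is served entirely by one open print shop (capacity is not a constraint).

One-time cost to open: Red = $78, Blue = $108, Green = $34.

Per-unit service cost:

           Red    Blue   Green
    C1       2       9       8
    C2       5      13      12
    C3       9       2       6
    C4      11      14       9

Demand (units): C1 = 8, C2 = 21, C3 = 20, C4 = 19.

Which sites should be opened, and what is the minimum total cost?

Open Red and Green; minimum total cost 524.

For any fixed open set, each office goes to its cheapest open site; total = fixed + service.
{Red, Green}: C1→Red 2·8=16, C2→Red 5·21=105, C3→Green 6·20=120, C4→Green 9·19=171. Service 412; fixed 112; total 524.
{Red, Blue, Green}: C1→Red 2·8=16, C2→Red 5·21=105, C3→Blue 2·20=40, C4→Green 9·19=171. Service 332; fixed 220; total 552.
{Red, Blue}: service 370 + fixed 186 = 556
{Green}: service 607 + fixed 34 = 641
No other subset beats 524.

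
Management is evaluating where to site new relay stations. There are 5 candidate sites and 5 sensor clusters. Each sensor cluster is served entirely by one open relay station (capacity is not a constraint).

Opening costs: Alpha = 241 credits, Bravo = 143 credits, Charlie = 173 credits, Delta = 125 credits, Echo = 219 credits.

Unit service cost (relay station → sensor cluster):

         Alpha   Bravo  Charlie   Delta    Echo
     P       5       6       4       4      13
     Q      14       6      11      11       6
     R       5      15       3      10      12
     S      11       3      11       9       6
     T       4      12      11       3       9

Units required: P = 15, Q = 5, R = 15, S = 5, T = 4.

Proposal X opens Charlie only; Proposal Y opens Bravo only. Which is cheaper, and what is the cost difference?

Proposal X: {Charlie}: P→Charlie 4·15=60, Q→Charlie 11·5=55, R→Charlie 3·15=45, S→Charlie 11·5=55, T→Charlie 11·4=44. Service 259; fixed 173; total 432.
Proposal Y: {Bravo}: P→Bravo 6·15=90, Q→Bravo 6·5=30, R→Bravo 15·15=225, S→Bravo 3·5=15, T→Bravo 12·4=48. Service 408; fixed 143; total 551.
Difference: |432 − 551| = 119.

Proposal X is cheaper by 119.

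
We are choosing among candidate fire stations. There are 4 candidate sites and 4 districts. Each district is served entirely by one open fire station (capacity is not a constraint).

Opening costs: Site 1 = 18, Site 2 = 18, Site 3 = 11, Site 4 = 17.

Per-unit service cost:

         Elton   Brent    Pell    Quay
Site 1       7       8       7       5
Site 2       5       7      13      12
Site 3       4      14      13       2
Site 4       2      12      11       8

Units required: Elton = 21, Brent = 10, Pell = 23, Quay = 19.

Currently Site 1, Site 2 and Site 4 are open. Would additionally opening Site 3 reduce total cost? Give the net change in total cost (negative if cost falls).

Yes — net change −46 (cost falls by 46).

Current service cost with {Site 1, Site 2, Site 4}: 368.
Adding Site 3: each district re-picks its cheapest; new service cost 311, saving 57.
Extra fixed cost: 11. Net change = 11 − 57 = -46.
(Totals: 421 → 375.)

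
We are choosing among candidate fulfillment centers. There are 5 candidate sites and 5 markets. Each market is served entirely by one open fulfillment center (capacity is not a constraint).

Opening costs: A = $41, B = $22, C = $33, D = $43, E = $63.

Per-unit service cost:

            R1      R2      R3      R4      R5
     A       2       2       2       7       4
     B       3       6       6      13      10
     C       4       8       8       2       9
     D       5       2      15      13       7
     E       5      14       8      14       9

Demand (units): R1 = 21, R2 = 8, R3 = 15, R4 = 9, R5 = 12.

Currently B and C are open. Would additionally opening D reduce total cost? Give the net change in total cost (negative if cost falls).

Current service cost with {B, C}: 327.
Adding D: each market re-picks its cheapest; new service cost 271, saving 56.
Extra fixed cost: 43. Net change = 43 − 56 = -13.
(Totals: 382 → 369.)

Yes — net change −13 (cost falls by 13).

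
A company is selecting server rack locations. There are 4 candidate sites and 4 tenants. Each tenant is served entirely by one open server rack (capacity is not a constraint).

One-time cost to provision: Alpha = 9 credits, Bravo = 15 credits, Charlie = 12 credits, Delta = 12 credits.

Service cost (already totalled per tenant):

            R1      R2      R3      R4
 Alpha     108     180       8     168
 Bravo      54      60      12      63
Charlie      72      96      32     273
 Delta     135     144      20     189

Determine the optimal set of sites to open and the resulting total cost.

For any fixed open set, each tenant goes to its cheapest open site; total = fixed + service.
{Bravo}: R1→Bravo 54, R2→Bravo 60, R3→Bravo 12, R4→Bravo 63. Service 189; fixed 15; total 204.
{Alpha, Bravo}: service 185 + fixed 24 = 209
{Bravo, Charlie}: service 189 + fixed 27 = 216
{Alpha, Bravo, Charlie, Delta}: service 185 + fixed 48 = 233
No other subset beats 204.

Open Bravo only; minimum total cost 204.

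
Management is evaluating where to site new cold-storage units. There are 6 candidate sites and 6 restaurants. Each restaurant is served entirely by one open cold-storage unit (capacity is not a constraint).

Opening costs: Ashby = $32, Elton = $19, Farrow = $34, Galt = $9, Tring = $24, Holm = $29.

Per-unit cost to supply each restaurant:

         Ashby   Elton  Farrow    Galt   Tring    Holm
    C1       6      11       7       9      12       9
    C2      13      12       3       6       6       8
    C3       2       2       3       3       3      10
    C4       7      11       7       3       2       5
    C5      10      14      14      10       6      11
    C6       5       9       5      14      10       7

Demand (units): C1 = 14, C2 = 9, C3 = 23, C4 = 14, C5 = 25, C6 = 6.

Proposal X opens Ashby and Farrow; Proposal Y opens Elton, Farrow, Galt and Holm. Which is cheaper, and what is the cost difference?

Proposal Y is cheaper by 17.

Proposal X: {Ashby, Farrow}: C1→Ashby 6·14=84, C2→Farrow 3·9=27, C3→Ashby 2·23=46, C4→Ashby 7·14=98, C5→Ashby 10·25=250, C6→Ashby 5·6=30. Service 535; fixed 66; total 601.
Proposal Y: {Elton, Farrow, Galt, Holm}: C1→Farrow 7·14=98, C2→Farrow 3·9=27, C3→Elton 2·23=46, C4→Galt 3·14=42, C5→Galt 10·25=250, C6→Farrow 5·6=30. Service 493; fixed 91; total 584.
Difference: |601 − 584| = 17.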